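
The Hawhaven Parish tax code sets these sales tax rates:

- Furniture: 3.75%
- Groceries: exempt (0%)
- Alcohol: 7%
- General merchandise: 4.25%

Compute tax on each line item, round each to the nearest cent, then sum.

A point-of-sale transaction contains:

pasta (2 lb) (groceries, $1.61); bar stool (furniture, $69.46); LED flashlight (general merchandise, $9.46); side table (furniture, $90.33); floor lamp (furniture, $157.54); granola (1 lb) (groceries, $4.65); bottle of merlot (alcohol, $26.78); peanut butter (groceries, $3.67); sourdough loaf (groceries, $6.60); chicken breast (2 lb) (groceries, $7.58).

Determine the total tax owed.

Pasta (2 lb) $1.61: groceries → 0% → $0.00
Bar stool $69.46: furniture → 3.75% → $2.60
LED flashlight $9.46: general merchandise → 4.25% → $0.40
Side table $90.33: furniture → 3.75% → $3.39
Floor lamp $157.54: furniture → 3.75% → $5.91
Granola (1 lb) $4.65: groceries → 0% → $0.00
Bottle of merlot $26.78: alcohol → 7% → $1.87
Peanut butter $3.67: groceries → 0% → $0.00
Sourdough loaf $6.60: groceries → 0% → $0.00
Chicken breast (2 lb) $7.58: groceries → 0% → $0.00
Total tax = $2.60 + $0.40 + $3.39 + $5.91 + $1.87 = $14.17

$14.17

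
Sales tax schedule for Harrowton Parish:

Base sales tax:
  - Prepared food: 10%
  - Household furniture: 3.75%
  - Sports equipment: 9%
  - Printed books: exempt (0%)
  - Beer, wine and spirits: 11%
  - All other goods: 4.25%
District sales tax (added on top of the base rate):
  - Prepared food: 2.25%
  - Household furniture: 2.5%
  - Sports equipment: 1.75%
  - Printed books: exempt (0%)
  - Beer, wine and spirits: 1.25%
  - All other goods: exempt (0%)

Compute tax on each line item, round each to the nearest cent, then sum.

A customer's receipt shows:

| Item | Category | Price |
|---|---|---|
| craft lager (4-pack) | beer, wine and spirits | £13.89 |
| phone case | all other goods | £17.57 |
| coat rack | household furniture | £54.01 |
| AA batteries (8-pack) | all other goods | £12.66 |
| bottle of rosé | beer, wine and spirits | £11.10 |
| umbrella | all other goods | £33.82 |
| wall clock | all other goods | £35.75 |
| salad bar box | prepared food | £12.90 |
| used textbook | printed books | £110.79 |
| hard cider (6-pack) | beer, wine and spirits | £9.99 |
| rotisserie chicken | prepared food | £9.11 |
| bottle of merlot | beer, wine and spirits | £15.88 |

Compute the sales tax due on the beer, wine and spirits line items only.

£6.23

Craft lager (4-pack) £13.89: beer, wine and spirits → 11% + 1.25% district = 12.25% → £1.70
Bottle of rosé £11.10: beer, wine and spirits → 11% + 1.25% district = 12.25% → £1.36
Hard cider (6-pack) £9.99: beer, wine and spirits → 11% + 1.25% district = 12.25% → £1.22
Bottle of merlot £15.88: beer, wine and spirits → 11% + 1.25% district = 12.25% → £1.95
Tax on beer, wine and spirits = £1.70 + £1.36 + £1.22 + £1.95 = £6.23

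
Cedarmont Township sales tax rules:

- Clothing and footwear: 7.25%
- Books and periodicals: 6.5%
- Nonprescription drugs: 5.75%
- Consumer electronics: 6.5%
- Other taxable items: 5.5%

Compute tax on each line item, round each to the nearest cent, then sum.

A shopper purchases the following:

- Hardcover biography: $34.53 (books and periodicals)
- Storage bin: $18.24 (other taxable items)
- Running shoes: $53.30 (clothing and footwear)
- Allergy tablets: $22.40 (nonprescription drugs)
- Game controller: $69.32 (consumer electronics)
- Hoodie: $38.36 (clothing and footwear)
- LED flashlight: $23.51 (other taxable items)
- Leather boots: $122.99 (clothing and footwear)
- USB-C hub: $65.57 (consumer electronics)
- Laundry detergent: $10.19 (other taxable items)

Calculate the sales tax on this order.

Hardcover biography $34.53: books and periodicals → 6.5% → $2.24
Storage bin $18.24: other taxable items → 5.5% → $1.00
Running shoes $53.30: clothing and footwear → 7.25% → $3.86
Allergy tablets $22.40: nonprescription drugs → 5.75% → $1.29
Game controller $69.32: consumer electronics → 6.5% → $4.51
Hoodie $38.36: clothing and footwear → 7.25% → $2.78
LED flashlight $23.51: other taxable items → 5.5% → $1.29
Leather boots $122.99: clothing and footwear → 7.25% → $8.92
USB-C hub $65.57: consumer electronics → 6.5% → $4.26
Laundry detergent $10.19: other taxable items → 5.5% → $0.56
Total tax = $2.24 + $1.00 + $3.86 + $1.29 + $4.51 + $2.78 + $1.29 + $8.92 + $4.26 + $0.56 = $30.71

$30.71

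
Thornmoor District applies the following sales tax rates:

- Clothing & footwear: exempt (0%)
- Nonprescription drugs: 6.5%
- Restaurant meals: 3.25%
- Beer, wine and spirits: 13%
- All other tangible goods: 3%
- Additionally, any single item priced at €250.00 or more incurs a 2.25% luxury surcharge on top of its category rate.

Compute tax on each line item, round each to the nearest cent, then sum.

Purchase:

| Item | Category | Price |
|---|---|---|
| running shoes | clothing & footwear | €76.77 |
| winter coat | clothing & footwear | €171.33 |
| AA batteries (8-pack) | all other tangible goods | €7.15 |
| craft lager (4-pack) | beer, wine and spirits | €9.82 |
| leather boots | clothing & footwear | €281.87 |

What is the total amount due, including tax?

€554.77

Running shoes €76.77: clothing & footwear → 0% → €0.00
Winter coat €171.33: clothing & footwear → 0% → €0.00
AA batteries (8-pack) €7.15: all other tangible goods → 3% → €0.21
Craft lager (4-pack) €9.82: beer, wine and spirits → 13% → €1.28
Leather boots €281.87: clothing & footwear → 0% + 2.25% surcharge = 2.25% → €6.34
Subtotal = €546.94; tax = €7.83; total due = €554.77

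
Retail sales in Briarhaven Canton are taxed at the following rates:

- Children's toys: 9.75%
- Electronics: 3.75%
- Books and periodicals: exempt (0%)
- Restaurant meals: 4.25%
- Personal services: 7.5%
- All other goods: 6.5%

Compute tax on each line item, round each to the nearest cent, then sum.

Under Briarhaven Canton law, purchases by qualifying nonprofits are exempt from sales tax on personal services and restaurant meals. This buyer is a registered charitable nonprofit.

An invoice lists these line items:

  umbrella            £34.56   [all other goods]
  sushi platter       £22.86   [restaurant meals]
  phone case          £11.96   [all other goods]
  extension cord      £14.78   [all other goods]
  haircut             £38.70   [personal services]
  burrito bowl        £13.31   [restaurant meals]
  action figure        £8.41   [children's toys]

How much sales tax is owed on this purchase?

£4.81

Umbrella £34.56: all other goods → 6.5% → £2.25
Sushi platter £22.86: restaurant meals, buyer-exempt → 0% → £0.00
Phone case £11.96: all other goods → 6.5% → £0.78
Extension cord £14.78: all other goods → 6.5% → £0.96
Haircut £38.70: personal services, buyer-exempt → 0% → £0.00
Burrito bowl £13.31: restaurant meals, buyer-exempt → 0% → £0.00
Action figure £8.41: children's toys → 9.75% → £0.82
Total tax = £2.25 + £0.78 + £0.96 + £0.82 = £4.81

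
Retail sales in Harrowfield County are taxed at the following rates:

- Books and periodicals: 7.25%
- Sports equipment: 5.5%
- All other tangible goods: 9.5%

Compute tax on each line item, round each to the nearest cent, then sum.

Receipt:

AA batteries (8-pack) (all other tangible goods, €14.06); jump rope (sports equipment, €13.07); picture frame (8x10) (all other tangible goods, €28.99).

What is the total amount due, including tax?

€60.93

AA batteries (8-pack) €14.06: all other tangible goods → 9.5% → €1.34
Jump rope €13.07: sports equipment → 5.5% → €0.72
Picture frame (8x10) €28.99: all other tangible goods → 9.5% → €2.75
Subtotal = €56.12; tax = €4.81; total due = €60.93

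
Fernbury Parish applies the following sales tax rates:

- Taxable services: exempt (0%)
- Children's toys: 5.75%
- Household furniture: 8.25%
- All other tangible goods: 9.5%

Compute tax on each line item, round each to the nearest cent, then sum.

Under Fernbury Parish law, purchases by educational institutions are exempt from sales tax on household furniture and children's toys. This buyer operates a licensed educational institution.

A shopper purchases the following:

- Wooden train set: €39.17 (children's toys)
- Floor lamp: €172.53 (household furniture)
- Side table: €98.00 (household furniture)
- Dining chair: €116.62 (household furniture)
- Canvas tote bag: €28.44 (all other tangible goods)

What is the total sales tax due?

€2.70

Wooden train set €39.17: children's toys, buyer-exempt → 0% → €0.00
Floor lamp €172.53: household furniture, buyer-exempt → 0% → €0.00
Side table €98.00: household furniture, buyer-exempt → 0% → €0.00
Dining chair €116.62: household furniture, buyer-exempt → 0% → €0.00
Canvas tote bag €28.44: all other tangible goods → 9.5% → €2.70
Total tax = €2.70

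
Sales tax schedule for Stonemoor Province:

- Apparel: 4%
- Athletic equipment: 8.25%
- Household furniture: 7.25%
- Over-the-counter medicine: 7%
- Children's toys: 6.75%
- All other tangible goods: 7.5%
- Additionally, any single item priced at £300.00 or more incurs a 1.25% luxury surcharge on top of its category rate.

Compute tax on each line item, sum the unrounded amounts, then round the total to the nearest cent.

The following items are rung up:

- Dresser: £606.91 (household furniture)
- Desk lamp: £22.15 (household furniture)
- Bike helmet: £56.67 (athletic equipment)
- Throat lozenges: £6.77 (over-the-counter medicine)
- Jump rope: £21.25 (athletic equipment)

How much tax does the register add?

Dresser £606.91: household furniture → 7.25% + 1.25% surcharge = 8.5% → £51.58735
Desk lamp £22.15: household furniture → 7.25% → £1.605875
Bike helmet £56.67: athletic equipment → 8.25% → £4.675275
Throat lozenges £6.77: over-the-counter medicine → 7% → £0.4739
Jump rope £21.25: athletic equipment → 8.25% → £1.753125
Unrounded tax sum = £60.095525 → £60.10

£60.10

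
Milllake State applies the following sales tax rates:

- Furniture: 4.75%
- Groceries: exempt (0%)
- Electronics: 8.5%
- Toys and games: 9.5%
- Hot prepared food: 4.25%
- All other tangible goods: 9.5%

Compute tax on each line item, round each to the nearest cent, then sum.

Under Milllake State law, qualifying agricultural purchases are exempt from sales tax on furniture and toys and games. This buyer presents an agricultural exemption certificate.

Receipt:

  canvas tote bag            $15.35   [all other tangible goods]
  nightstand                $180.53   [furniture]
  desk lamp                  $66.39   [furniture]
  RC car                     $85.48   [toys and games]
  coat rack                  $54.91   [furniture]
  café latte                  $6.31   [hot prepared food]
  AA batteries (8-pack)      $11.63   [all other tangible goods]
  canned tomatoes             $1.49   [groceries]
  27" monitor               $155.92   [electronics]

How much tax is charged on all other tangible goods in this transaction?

$2.56

Canvas tote bag $15.35: all other tangible goods → 9.5% → $1.46
AA batteries (8-pack) $11.63: all other tangible goods → 9.5% → $1.10
Tax on all other tangible goods = $1.46 + $1.10 = $2.56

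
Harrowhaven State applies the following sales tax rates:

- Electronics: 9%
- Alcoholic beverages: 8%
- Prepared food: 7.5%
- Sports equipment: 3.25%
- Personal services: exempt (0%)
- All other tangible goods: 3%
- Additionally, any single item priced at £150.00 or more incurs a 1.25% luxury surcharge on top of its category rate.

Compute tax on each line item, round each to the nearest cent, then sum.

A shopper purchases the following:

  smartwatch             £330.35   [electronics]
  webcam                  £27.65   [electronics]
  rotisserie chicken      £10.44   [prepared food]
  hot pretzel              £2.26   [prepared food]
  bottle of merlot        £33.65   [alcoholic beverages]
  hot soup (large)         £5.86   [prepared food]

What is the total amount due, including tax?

£450.64

Smartwatch £330.35: electronics → 9% + 1.25% surcharge = 10.25% → £33.86
Webcam £27.65: electronics → 9% → £2.49
Rotisserie chicken £10.44: prepared food → 7.5% → £0.78
Hot pretzel £2.26: prepared food → 7.5% → £0.17
Bottle of merlot £33.65: alcoholic beverages → 8% → £2.69
Hot soup (large) £5.86: prepared food → 7.5% → £0.44
Subtotal = £410.21; tax = £40.43; total due = £450.64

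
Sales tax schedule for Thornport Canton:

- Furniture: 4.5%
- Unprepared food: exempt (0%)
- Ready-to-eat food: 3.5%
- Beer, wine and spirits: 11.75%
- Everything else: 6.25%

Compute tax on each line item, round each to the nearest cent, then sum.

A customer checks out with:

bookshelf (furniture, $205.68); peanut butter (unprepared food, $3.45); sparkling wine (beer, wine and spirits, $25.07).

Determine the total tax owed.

$12.21

Bookshelf $205.68: furniture → 4.5% → $9.26
Peanut butter $3.45: unprepared food → 0% → $0.00
Sparkling wine $25.07: beer, wine and spirits → 11.75% → $2.95
Total tax = $9.26 + $2.95 = $12.21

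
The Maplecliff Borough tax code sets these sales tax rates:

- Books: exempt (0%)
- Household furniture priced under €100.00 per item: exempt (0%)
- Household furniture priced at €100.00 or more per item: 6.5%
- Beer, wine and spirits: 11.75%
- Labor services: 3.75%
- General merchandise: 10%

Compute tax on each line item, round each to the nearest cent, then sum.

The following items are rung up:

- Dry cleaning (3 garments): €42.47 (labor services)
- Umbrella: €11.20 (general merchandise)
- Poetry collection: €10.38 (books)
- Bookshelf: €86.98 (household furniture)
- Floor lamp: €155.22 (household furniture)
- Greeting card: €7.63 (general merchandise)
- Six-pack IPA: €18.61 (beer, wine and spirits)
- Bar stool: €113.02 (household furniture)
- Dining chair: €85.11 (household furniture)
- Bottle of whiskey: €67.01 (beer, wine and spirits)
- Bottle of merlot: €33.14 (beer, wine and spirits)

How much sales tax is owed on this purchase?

€34.86

Dry cleaning (3 garments) €42.47: labor services → 3.75% → €1.59
Umbrella €11.20: general merchandise → 10% → €1.12
Poetry collection €10.38: books → 0% → €0.00
Bookshelf €86.98: household furniture, under €100.00 → 0% → €0.00
Floor lamp €155.22: household furniture, €100.00 or more → 6.5% → €10.09
Greeting card €7.63: general merchandise → 10% → €0.76
Six-pack IPA €18.61: beer, wine and spirits → 11.75% → €2.19
Bar stool €113.02: household furniture, €100.00 or more → 6.5% → €7.35
Dining chair €85.11: household furniture, under €100.00 → 0% → €0.00
Bottle of whiskey €67.01: beer, wine and spirits → 11.75% → €7.87
Bottle of merlot €33.14: beer, wine and spirits → 11.75% → €3.89
Total tax = €1.59 + €1.12 + €10.09 + €0.76 + €2.19 + €7.35 + €7.87 + €3.89 = €34.86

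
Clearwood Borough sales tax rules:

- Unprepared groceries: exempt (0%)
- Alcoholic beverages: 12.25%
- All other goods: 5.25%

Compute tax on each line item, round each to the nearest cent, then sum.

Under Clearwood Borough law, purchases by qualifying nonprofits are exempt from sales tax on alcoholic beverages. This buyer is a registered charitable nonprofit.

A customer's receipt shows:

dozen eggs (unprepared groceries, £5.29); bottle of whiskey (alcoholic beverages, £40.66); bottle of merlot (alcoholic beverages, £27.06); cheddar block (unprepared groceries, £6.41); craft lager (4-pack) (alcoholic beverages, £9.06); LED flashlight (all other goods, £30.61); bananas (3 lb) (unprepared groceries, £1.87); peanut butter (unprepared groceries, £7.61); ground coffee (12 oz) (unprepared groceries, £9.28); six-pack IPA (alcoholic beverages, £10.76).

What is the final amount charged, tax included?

£150.22

Dozen eggs £5.29: unprepared groceries → 0% → £0.00
Bottle of whiskey £40.66: alcoholic beverages, buyer-exempt → 0% → £0.00
Bottle of merlot £27.06: alcoholic beverages, buyer-exempt → 0% → £0.00
Cheddar block £6.41: unprepared groceries → 0% → £0.00
Craft lager (4-pack) £9.06: alcoholic beverages, buyer-exempt → 0% → £0.00
LED flashlight £30.61: all other goods → 5.25% → £1.61
Bananas (3 lb) £1.87: unprepared groceries → 0% → £0.00
Peanut butter £7.61: unprepared groceries → 0% → £0.00
Ground coffee (12 oz) £9.28: unprepared groceries → 0% → £0.00
Six-pack IPA £10.76: alcoholic beverages, buyer-exempt → 0% → £0.00
Subtotal = £148.61; tax = £1.61; total due = £150.22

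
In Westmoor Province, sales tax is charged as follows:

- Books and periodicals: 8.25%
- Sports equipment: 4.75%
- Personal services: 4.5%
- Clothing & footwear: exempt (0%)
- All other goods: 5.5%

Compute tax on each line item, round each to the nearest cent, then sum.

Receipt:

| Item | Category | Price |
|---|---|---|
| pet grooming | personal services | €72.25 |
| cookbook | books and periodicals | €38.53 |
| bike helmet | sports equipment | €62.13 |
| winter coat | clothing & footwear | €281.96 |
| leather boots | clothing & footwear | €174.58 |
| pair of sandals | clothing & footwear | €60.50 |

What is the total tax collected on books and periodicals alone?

Cookbook €38.53: books and periodicals → 8.25% → €3.18
Tax on books and periodicals = €3.18

€3.18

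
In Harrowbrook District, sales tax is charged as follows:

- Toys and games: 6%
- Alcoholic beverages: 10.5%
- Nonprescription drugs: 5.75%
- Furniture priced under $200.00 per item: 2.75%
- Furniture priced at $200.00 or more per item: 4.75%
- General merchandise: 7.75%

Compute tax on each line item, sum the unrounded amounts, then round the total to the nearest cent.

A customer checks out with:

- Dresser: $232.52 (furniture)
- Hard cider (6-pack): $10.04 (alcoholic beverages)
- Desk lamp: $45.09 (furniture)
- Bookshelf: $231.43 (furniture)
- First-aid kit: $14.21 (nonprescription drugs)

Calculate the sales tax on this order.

Dresser $232.52: furniture, $200.00 or more → 4.75% → $11.0447
Hard cider (6-pack) $10.04: alcoholic beverages → 10.5% → $1.0542
Desk lamp $45.09: furniture, under $200.00 → 2.75% → $1.239975
Bookshelf $231.43: furniture, $200.00 or more → 4.75% → $10.992925
First-aid kit $14.21: nonprescription drugs → 5.75% → $0.817075
Unrounded tax sum = $25.148875 → $25.15

$25.15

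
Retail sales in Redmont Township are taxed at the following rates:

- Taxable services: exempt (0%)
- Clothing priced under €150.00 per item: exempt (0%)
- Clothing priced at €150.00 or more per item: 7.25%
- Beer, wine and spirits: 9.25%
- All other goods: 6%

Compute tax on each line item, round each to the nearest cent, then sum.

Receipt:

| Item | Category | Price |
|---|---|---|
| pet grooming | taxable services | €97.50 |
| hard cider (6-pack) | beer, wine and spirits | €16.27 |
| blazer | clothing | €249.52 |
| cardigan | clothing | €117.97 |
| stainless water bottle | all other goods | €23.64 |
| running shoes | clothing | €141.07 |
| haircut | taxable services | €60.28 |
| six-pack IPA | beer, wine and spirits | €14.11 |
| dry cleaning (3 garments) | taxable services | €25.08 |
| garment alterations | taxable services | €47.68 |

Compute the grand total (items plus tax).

€815.44

Pet grooming €97.50: taxable services → 0% → €0.00
Hard cider (6-pack) €16.27: beer, wine and spirits → 9.25% → €1.50
Blazer €249.52: clothing, €150.00 or more → 7.25% → €18.09
Cardigan €117.97: clothing, under €150.00 → 0% → €0.00
Stainless water bottle €23.64: all other goods → 6% → €1.42
Running shoes €141.07: clothing, under €150.00 → 0% → €0.00
Haircut €60.28: taxable services → 0% → €0.00
Six-pack IPA €14.11: beer, wine and spirits → 9.25% → €1.31
Dry cleaning (3 garments) €25.08: taxable services → 0% → €0.00
Garment alterations €47.68: taxable services → 0% → €0.00
Subtotal = €793.12; tax = €22.32; total due = €815.44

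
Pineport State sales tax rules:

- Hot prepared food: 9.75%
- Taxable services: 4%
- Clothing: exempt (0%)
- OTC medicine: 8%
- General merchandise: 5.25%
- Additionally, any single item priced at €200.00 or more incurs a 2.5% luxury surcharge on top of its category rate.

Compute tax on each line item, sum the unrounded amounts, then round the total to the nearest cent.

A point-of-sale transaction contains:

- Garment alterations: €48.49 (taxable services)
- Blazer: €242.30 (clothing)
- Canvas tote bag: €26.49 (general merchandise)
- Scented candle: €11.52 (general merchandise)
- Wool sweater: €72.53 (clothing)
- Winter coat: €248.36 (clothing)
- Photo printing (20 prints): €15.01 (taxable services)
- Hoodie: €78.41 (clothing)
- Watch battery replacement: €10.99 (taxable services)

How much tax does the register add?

€17.24

Garment alterations €48.49: taxable services → 4% → €1.9396
Blazer €242.30: clothing → 0% + 2.5% surcharge = 2.5% → €6.0575
Canvas tote bag €26.49: general merchandise → 5.25% → €1.390725
Scented candle €11.52: general merchandise → 5.25% → €0.6048
Wool sweater €72.53: clothing → 0% → €0.00
Winter coat €248.36: clothing → 0% + 2.5% surcharge = 2.5% → €6.209
Photo printing (20 prints) €15.01: taxable services → 4% → €0.6004
Hoodie €78.41: clothing → 0% → €0.00
Watch battery replacement €10.99: taxable services → 4% → €0.4396
Unrounded tax sum = €17.241625 → €17.24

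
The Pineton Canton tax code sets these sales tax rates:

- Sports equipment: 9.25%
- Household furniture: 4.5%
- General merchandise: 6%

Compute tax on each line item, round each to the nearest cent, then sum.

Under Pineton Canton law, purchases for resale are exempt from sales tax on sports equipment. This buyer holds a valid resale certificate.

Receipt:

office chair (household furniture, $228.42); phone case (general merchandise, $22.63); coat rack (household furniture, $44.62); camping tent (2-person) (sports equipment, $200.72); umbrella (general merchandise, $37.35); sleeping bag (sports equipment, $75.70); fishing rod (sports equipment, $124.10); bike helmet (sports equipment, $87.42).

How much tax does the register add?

Office chair $228.42: household furniture → 4.5% → $10.28
Phone case $22.63: general merchandise → 6% → $1.36
Coat rack $44.62: household furniture → 4.5% → $2.01
Camping tent (2-person) $200.72: sports equipment, buyer-exempt → 0% → $0.00
Umbrella $37.35: general merchandise → 6% → $2.24
Sleeping bag $75.70: sports equipment, buyer-exempt → 0% → $0.00
Fishing rod $124.10: sports equipment, buyer-exempt → 0% → $0.00
Bike helmet $87.42: sports equipment, buyer-exempt → 0% → $0.00
Total tax = $10.28 + $1.36 + $2.01 + $2.24 = $15.89

$15.89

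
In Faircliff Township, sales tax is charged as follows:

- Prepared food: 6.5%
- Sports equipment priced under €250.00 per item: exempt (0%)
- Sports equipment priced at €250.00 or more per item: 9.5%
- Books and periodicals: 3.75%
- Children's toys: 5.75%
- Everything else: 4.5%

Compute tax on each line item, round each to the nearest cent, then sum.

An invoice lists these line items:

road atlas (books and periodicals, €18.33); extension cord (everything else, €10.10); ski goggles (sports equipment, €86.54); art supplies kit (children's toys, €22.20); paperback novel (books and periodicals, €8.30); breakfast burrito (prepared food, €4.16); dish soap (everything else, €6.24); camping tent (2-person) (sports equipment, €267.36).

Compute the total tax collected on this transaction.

Road atlas €18.33: books and periodicals → 3.75% → €0.69
Extension cord €10.10: everything else → 4.5% → €0.45
Ski goggles €86.54: sports equipment, under €250.00 → 0% → €0.00
Art supplies kit €22.20: children's toys → 5.75% → €1.28
Paperback novel €8.30: books and periodicals → 3.75% → €0.31
Breakfast burrito €4.16: prepared food → 6.5% → €0.27
Dish soap €6.24: everything else → 4.5% → €0.28
Camping tent (2-person) €267.36: sports equipment, €250.00 or more → 9.5% → €25.40
Total tax = €0.69 + €0.45 + €1.28 + €0.31 + €0.27 + €0.28 + €25.40 = €28.68

€28.68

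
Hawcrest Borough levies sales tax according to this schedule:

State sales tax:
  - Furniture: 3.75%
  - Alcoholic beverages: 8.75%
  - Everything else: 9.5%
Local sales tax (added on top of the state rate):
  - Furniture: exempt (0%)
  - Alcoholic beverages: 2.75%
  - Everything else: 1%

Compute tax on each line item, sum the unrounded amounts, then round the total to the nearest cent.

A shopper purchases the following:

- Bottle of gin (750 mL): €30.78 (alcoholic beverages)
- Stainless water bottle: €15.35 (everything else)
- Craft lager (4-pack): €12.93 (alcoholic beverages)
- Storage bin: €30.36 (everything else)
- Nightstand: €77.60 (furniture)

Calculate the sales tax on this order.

€12.74

Bottle of gin (750 mL) €30.78: alcoholic beverages → 8.75% + 2.75% local = 11.5% → €3.5397
Stainless water bottle €15.35: everything else → 9.5% + 1% local = 10.5% → €1.61175
Craft lager (4-pack) €12.93: alcoholic beverages → 8.75% + 2.75% local = 11.5% → €1.48695
Storage bin €30.36: everything else → 9.5% + 1% local = 10.5% → €3.1878
Nightstand €77.60: furniture → 3.75% + 0% local = 3.75% → €2.91
Unrounded tax sum = €12.7362 → €12.74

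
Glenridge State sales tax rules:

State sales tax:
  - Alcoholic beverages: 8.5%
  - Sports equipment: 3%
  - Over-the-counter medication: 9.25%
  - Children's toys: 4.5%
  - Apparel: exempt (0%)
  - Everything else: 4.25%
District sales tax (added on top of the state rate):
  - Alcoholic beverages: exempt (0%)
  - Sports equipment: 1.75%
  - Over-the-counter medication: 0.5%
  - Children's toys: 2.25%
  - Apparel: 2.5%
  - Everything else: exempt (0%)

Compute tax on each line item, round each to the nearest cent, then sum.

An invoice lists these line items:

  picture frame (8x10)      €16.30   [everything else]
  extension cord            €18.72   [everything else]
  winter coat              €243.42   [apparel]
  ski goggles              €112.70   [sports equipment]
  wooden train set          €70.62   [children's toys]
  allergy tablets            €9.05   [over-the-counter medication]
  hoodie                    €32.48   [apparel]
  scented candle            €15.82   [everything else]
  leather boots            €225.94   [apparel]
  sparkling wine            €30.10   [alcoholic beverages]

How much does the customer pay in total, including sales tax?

€803.42

Picture frame (8x10) €16.30: everything else → 4.25% + 0% district = 4.25% → €0.69
Extension cord €18.72: everything else → 4.25% + 0% district = 4.25% → €0.80
Winter coat €243.42: apparel → 0% + 2.5% district = 2.5% → €6.09
Ski goggles €112.70: sports equipment → 3% + 1.75% district = 4.75% → €5.35
Wooden train set €70.62: children's toys → 4.5% + 2.25% district = 6.75% → €4.77
Allergy tablets €9.05: over-the-counter medication → 9.25% + 0.5% district = 9.75% → €0.88
Hoodie €32.48: apparel → 0% + 2.5% district = 2.5% → €0.81
Scented candle €15.82: everything else → 4.25% + 0% district = 4.25% → €0.67
Leather boots €225.94: apparel → 0% + 2.5% district = 2.5% → €5.65
Sparkling wine €30.10: alcoholic beverages → 8.5% + 0% district = 8.5% → €2.56
Subtotal = €775.15; tax = €28.27; total due = €803.42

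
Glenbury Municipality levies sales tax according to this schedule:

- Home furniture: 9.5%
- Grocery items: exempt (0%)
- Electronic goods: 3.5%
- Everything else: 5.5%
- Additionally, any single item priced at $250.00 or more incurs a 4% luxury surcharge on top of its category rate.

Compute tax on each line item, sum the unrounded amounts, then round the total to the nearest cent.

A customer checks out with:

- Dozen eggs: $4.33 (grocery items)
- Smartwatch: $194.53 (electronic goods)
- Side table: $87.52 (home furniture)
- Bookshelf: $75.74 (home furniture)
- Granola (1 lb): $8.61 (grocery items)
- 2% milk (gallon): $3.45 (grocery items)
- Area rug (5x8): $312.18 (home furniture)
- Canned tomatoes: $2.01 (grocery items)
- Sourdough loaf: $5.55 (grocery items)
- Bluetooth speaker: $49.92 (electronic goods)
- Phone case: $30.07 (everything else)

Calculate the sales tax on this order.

Dozen eggs $4.33: grocery items → 0% → $0.00
Smartwatch $194.53: electronic goods → 3.5% → $6.80855
Side table $87.52: home furniture → 9.5% → $8.3144
Bookshelf $75.74: home furniture → 9.5% → $7.1953
Granola (1 lb) $8.61: grocery items → 0% → $0.00
2% milk (gallon) $3.45: grocery items → 0% → $0.00
Area rug (5x8) $312.18: home furniture → 9.5% + 4% surcharge = 13.5% → $42.1443
Canned tomatoes $2.01: grocery items → 0% → $0.00
Sourdough loaf $5.55: grocery items → 0% → $0.00
Bluetooth speaker $49.92: electronic goods → 3.5% → $1.7472
Phone case $30.07: everything else → 5.5% → $1.65385
Unrounded tax sum = $67.8636 → $67.86

$67.86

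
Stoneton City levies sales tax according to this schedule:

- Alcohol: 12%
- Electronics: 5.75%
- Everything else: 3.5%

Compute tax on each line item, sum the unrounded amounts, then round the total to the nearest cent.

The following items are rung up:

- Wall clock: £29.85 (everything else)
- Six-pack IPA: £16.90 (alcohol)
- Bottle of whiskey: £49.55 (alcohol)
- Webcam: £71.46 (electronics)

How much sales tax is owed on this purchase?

Wall clock £29.85: everything else → 3.5% → £1.04475
Six-pack IPA £16.90: alcohol → 12% → £2.028
Bottle of whiskey £49.55: alcohol → 12% → £5.946
Webcam £71.46: electronics → 5.75% → £4.10895
Unrounded tax sum = £13.1277 → £13.13

£13.13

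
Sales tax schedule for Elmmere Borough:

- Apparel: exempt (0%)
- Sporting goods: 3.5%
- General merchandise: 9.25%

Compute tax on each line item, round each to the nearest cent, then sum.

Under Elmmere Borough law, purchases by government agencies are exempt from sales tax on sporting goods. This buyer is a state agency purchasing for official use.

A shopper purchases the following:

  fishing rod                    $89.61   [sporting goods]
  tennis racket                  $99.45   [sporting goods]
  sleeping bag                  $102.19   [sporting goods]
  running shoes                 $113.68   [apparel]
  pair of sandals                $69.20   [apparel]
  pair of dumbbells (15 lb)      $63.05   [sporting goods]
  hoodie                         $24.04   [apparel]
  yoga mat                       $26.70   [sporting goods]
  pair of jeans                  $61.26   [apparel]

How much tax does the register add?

Fishing rod $89.61: sporting goods, buyer-exempt → 0% → $0.00
Tennis racket $99.45: sporting goods, buyer-exempt → 0% → $0.00
Sleeping bag $102.19: sporting goods, buyer-exempt → 0% → $0.00
Running shoes $113.68: apparel → 0% → $0.00
Pair of sandals $69.20: apparel → 0% → $0.00
Pair of dumbbells (15 lb) $63.05: sporting goods, buyer-exempt → 0% → $0.00
Hoodie $24.04: apparel → 0% → $0.00
Yoga mat $26.70: sporting goods, buyer-exempt → 0% → $0.00
Pair of jeans $61.26: apparel → 0% → $0.00
Total tax = $0.00

$0.00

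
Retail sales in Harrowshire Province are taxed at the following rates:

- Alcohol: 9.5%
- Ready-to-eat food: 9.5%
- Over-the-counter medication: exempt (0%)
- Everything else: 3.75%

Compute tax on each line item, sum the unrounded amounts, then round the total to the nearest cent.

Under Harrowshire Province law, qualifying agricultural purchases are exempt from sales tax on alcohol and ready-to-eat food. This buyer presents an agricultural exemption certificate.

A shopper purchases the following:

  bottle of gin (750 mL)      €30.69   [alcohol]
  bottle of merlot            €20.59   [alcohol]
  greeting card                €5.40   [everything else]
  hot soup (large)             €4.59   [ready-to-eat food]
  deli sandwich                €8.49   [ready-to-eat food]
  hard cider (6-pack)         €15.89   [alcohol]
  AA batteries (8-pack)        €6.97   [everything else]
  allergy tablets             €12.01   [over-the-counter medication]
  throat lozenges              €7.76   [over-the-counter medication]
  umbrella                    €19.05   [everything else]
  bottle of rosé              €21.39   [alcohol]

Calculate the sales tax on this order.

€1.18

Bottle of gin (750 mL) €30.69: alcohol, buyer-exempt → 0% → €0.00
Bottle of merlot €20.59: alcohol, buyer-exempt → 0% → €0.00
Greeting card €5.40: everything else → 3.75% → €0.2025
Hot soup (large) €4.59: ready-to-eat food, buyer-exempt → 0% → €0.00
Deli sandwich €8.49: ready-to-eat food, buyer-exempt → 0% → €0.00
Hard cider (6-pack) €15.89: alcohol, buyer-exempt → 0% → €0.00
AA batteries (8-pack) €6.97: everything else → 3.75% → €0.261375
Allergy tablets €12.01: over-the-counter medication → 0% → €0.00
Throat lozenges €7.76: over-the-counter medication → 0% → €0.00
Umbrella €19.05: everything else → 3.75% → €0.714375
Bottle of rosé €21.39: alcohol, buyer-exempt → 0% → €0.00
Unrounded tax sum = €1.17825 → €1.18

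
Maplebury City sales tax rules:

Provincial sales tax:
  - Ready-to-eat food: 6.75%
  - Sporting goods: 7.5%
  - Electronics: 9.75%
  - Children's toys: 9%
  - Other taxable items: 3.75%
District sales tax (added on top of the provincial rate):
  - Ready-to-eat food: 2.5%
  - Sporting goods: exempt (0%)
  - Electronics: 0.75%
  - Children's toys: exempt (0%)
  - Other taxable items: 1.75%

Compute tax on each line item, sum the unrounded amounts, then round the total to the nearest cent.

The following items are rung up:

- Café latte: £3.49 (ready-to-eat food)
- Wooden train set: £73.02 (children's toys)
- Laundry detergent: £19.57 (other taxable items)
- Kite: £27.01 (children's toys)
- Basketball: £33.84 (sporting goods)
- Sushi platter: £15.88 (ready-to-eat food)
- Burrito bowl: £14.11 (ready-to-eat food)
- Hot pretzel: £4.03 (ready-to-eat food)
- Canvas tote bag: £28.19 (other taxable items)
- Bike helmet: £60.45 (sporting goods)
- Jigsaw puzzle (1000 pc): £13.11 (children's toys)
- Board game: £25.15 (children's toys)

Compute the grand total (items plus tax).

Café latte £3.49: ready-to-eat food → 6.75% + 2.5% district = 9.25% → £0.322825
Wooden train set £73.02: children's toys → 9% + 0% district = 9% → £6.5718
Laundry detergent £19.57: other taxable items → 3.75% + 1.75% district = 5.5% → £1.07635
Kite £27.01: children's toys → 9% + 0% district = 9% → £2.4309
Basketball £33.84: sporting goods → 7.5% + 0% district = 7.5% → £2.538
Sushi platter £15.88: ready-to-eat food → 6.75% + 2.5% district = 9.25% → £1.4689
Burrito bowl £14.11: ready-to-eat food → 6.75% + 2.5% district = 9.25% → £1.305175
Hot pretzel £4.03: ready-to-eat food → 6.75% + 2.5% district = 9.25% → £0.372775
Canvas tote bag £28.19: other taxable items → 3.75% + 1.75% district = 5.5% → £1.55045
Bike helmet £60.45: sporting goods → 7.5% + 0% district = 7.5% → £4.53375
Jigsaw puzzle (1000 pc) £13.11: children's toys → 9% + 0% district = 9% → £1.1799
Board game £25.15: children's toys → 9% + 0% district = 9% → £2.2635
Subtotal = £317.85; unrounded tax = £25.614325 → £25.61; total due = £343.46

£343.46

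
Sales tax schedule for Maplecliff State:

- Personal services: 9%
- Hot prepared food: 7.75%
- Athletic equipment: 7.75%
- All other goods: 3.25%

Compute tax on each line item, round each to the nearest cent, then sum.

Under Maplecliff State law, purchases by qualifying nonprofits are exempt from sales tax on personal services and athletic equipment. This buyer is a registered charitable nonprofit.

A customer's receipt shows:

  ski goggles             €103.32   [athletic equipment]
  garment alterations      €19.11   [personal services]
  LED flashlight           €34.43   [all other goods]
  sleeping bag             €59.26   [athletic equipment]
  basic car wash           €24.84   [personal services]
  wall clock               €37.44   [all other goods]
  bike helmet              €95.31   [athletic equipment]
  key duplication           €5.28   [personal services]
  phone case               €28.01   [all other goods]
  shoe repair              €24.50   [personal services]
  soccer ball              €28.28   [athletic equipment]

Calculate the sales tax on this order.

€3.25

Ski goggles €103.32: athletic equipment, buyer-exempt → 0% → €0.00
Garment alterations €19.11: personal services, buyer-exempt → 0% → €0.00
LED flashlight €34.43: all other goods → 3.25% → €1.12
Sleeping bag €59.26: athletic equipment, buyer-exempt → 0% → €0.00
Basic car wash €24.84: personal services, buyer-exempt → 0% → €0.00
Wall clock €37.44: all other goods → 3.25% → €1.22
Bike helmet €95.31: athletic equipment, buyer-exempt → 0% → €0.00
Key duplication €5.28: personal services, buyer-exempt → 0% → €0.00
Phone case €28.01: all other goods → 3.25% → €0.91
Shoe repair €24.50: personal services, buyer-exempt → 0% → €0.00
Soccer ball €28.28: athletic equipment, buyer-exempt → 0% → €0.00
Total tax = €1.12 + €1.22 + €0.91 = €3.25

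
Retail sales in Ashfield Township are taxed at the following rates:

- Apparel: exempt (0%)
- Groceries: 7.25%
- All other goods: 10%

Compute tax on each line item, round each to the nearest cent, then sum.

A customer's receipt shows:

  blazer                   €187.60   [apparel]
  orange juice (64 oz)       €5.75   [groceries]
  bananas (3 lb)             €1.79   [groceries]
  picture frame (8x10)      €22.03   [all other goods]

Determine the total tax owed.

Blazer €187.60: apparel → 0% → €0.00
Orange juice (64 oz) €5.75: groceries → 7.25% → €0.42
Bananas (3 lb) €1.79: groceries → 7.25% → €0.13
Picture frame (8x10) €22.03: all other goods → 10% → €2.20
Total tax = €0.42 + €0.13 + €2.20 = €2.75

€2.75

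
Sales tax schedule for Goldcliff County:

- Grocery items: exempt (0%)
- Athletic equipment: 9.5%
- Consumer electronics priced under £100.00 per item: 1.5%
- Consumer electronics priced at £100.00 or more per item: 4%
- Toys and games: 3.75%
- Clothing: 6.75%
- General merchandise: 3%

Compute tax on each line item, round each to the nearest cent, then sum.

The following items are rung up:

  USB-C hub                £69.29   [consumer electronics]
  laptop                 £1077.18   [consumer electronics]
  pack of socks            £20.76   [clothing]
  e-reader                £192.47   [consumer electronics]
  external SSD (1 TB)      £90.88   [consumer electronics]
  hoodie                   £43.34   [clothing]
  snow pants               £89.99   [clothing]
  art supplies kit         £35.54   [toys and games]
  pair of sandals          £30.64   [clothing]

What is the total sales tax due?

USB-C hub £69.29: consumer electronics, under £100.00 → 1.5% → £1.04
Laptop £1077.18: consumer electronics, £100.00 or more → 4% → £43.09
Pack of socks £20.76: clothing → 6.75% → £1.40
E-reader £192.47: consumer electronics, £100.00 or more → 4% → £7.70
External SSD (1 TB) £90.88: consumer electronics, under £100.00 → 1.5% → £1.36
Hoodie £43.34: clothing → 6.75% → £2.93
Snow pants £89.99: clothing → 6.75% → £6.07
Art supplies kit £35.54: toys and games → 3.75% → £1.33
Pair of sandals £30.64: clothing → 6.75% → £2.07
Total tax = £1.04 + £43.09 + £1.40 + £7.70 + £1.36 + £2.93 + £6.07 + £1.33 + £2.07 = £66.99

£66.99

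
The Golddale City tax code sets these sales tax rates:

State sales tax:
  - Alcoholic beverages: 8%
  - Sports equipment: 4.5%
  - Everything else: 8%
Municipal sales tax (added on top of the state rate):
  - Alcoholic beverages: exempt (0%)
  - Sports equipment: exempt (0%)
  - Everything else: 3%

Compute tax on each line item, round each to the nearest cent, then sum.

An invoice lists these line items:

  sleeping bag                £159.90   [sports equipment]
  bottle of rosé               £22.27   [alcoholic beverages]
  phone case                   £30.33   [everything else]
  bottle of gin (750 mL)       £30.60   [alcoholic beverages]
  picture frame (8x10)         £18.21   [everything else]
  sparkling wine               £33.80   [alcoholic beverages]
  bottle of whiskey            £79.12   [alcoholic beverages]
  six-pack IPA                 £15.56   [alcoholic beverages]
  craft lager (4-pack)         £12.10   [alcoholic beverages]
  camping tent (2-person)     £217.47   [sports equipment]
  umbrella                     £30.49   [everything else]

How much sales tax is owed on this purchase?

Sleeping bag £159.90: sports equipment → 4.5% + 0% municipal = 4.5% → £7.20
Bottle of rosé £22.27: alcoholic beverages → 8% + 0% municipal = 8% → £1.78
Phone case £30.33: everything else → 8% + 3% municipal = 11% → £3.34
Bottle of gin (750 mL) £30.60: alcoholic beverages → 8% + 0% municipal = 8% → £2.45
Picture frame (8x10) £18.21: everything else → 8% + 3% municipal = 11% → £2.00
Sparkling wine £33.80: alcoholic beverages → 8% + 0% municipal = 8% → £2.70
Bottle of whiskey £79.12: alcoholic beverages → 8% + 0% municipal = 8% → £6.33
Six-pack IPA £15.56: alcoholic beverages → 8% + 0% municipal = 8% → £1.24
Craft lager (4-pack) £12.10: alcoholic beverages → 8% + 0% municipal = 8% → £0.97
Camping tent (2-person) £217.47: sports equipment → 4.5% + 0% municipal = 4.5% → £9.79
Umbrella £30.49: everything else → 8% + 3% municipal = 11% → £3.35
Total tax = £7.20 + £1.78 + £3.34 + £2.45 + £2.00 + £2.70 + £6.33 + £1.24 + £0.97 + £9.79 + £3.35 = £41.15

£41.15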